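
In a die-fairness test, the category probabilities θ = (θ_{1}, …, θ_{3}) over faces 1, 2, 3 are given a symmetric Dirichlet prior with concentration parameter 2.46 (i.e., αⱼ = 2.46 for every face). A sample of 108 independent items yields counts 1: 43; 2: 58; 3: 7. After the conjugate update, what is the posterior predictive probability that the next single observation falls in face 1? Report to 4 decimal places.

The Dirichlet prior is conjugate to the Multinomial likelihood: each posterior αⱼ = prior αⱼ + observed count nⱼ.
Posterior concentration: (45.46, 60.46, 9.46), total = 115.38.
P(next = 1 | data) = α_{1}/Σα = 0.3940.

0.3940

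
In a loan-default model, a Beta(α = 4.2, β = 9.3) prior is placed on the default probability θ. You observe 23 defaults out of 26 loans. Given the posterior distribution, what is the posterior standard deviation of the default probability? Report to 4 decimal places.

The Beta prior is conjugate to a Binomial/Bernoulli likelihood; the update adds successes to α and failures to β.
Posterior: Beta(α+k, β+n−k) = Beta(4.2+23, 9.3+3) = Beta(27.2, 12.3).
Var = αβ/((α+β)²(α+β+1)) = 27.2·12.3/(39.5²·40.5) = 0.00529450; SD = √0.00529450 = 0.0728.

0.0728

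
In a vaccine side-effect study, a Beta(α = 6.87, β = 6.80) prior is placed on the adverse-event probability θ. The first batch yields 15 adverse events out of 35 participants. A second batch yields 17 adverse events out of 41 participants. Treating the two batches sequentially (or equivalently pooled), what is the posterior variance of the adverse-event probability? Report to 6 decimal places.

0.002708

The Beta prior is conjugate to a Binomial/Bernoulli likelihood; the update adds successes to α and failures to β.
After batch 1: Beta(6.87+15, 6.80+20) = Beta(21.87, 26.80).
After batch 2: Beta(21.87+17, 26.80+24) = Beta(38.87, 50.80).
Var = αβ/((α+β)²(α+β+1)) = 38.87·50.80/(89.67²·90.67) = 0.002708.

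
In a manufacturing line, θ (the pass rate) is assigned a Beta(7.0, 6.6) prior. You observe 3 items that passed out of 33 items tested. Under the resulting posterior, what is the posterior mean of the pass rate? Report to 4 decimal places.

0.2146

The Beta prior is conjugate to a Binomial/Bernoulli likelihood; the update adds successes to α and failures to β.
Posterior: Beta(α+k, β+n−k) = Beta(7.0+3, 6.6+30) = Beta(10.0, 36.6).
Posterior mean = α/(α+β) = 10.0/46.6 = 0.2146.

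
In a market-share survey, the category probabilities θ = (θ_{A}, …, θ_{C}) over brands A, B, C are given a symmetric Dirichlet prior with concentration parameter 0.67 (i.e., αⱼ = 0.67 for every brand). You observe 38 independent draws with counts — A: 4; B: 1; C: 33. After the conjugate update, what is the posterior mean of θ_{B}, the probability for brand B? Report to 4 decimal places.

0.0417

The Dirichlet prior is conjugate to the Multinomial likelihood: each posterior αⱼ = prior αⱼ + observed count nⱼ.
Posterior concentration: (4.67, 1.67, 33.67), total = 40.01.
E[θ_{B}|data] = α_{B}/Σα = 1.67/40.01 = 0.0417.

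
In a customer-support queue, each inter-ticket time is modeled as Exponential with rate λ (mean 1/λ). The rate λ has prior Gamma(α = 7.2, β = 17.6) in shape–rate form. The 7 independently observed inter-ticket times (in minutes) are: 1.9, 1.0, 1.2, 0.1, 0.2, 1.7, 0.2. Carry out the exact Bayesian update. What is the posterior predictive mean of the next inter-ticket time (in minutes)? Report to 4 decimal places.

With a Gamma(shape α, rate β) prior on the exponential rate λ, the posterior after n observations with total T = Σxᵢ is Gamma(α+n, β+T).
Sum of observations T = 6.3 minutes; n = 7.
Posterior: Gamma(7.2+7, 17.6+6.3) = Gamma(14.2, 23.9).
The predictive distribution for the next observation is Lomax; its mean is β/(α−1) = 23.9/13.2 = 1.8106.

1.8106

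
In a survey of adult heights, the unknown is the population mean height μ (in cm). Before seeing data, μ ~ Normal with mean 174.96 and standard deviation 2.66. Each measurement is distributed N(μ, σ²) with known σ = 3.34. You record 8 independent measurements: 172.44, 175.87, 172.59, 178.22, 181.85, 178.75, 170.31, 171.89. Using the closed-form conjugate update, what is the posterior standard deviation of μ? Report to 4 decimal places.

1.0793

For Normal data with known variance σ², a Normal(μ₀, σ₀²) prior on μ is conjugate. Posterior precision = 1/σ₀² + n/σ²; posterior mean is the precision-weighted average of μ₀ and x̄.
σ₀² = 2.66² = 7.0756, σ² = 3.34² = 11.1556; σ² + n·σ₀² = 11.1556 + 8·7.0756 = 67.7604.
Posterior precision = 1/σ₀² + n/σ² = 1/7.0756 + 8/11.1556 = (σ² + n·σ₀²)/(σ₀²σ²) = 67.7604/(7.0756·11.1556); posterior variance σₙ² = σ₀²σ²/(σ² + n·σ₀²) = 7.0756·11.1556/67.7604 = 1.164877.
Posterior SD = √σₙ² = √(7.0756·11.1556/67.7604) = 1.0793.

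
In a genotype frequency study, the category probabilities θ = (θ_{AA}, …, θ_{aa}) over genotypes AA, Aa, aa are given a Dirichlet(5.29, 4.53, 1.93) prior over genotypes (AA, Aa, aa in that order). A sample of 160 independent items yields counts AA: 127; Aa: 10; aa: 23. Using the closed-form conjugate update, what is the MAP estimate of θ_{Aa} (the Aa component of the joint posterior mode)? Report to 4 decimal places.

The Dirichlet prior is conjugate to the Multinomial likelihood: each posterior αⱼ = prior αⱼ + observed count nⱼ.
Posterior concentration: (132.29, 14.53, 24.93), total = 171.75.
Joint mode component: (α_{Aa}−1)/(Σα−K) = 13.53/168.75 = 0.0802.

0.0802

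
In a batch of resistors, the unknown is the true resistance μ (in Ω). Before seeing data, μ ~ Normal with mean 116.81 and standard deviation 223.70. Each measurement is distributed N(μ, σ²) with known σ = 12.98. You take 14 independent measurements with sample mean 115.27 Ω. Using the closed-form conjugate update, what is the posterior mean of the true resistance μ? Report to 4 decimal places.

115.2704

For Normal data with known variance σ², a Normal(μ₀, σ₀²) prior on μ is conjugate. Posterior precision = 1/σ₀² + n/σ²; posterior mean is the precision-weighted average of μ₀ and x̄.
n·x̄ = 14·115.27 = 1613.78.
σ₀² = 223.70² = 50041.69, σ² = 12.98² = 168.4804; σ² + n·σ₀² = 168.4804 + 14·50041.69 = 700752.1404.
Posterior mean = (μ₀/σ₀² + n·x̄/σ²)/(1/σ₀² + n/σ²) = (σ²·μ₀ + σ₀²·n·x̄)/(σ² + n·σ₀²) = (168.4804·116.81 + 50041.69·1613.78)/700752.1404 = 80775958.683724/700752.1404 = 115.2704.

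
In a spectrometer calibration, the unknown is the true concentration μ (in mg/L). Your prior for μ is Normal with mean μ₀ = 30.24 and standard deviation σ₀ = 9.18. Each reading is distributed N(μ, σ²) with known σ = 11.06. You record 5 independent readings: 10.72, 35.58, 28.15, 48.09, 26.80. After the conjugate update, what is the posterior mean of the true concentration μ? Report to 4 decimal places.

For Normal data with known variance σ², a Normal(μ₀, σ₀²) prior on μ is conjugate. Posterior precision = 1/σ₀² + n/σ²; posterior mean is the precision-weighted average of μ₀ and x̄.
Σxᵢ = 10.72 + 35.58 + 28.15 + 48.09 + 26.80 = 149.34, so n·x̄ = 149.34.
σ₀² = 9.18² = 84.2724, σ² = 11.06² = 122.3236; σ² + n·σ₀² = 122.3236 + 5·84.2724 = 543.6856.
Posterior mean = (μ₀/σ₀² + n·x̄/σ²)/(1/σ₀² + n/σ²) = (σ²·μ₀ + σ₀²·n·x̄)/(σ² + n·σ₀²) = (122.3236·30.24 + 84.2724·149.34)/543.6856 = 16284.30588/543.6856 = 29.9517.

29.9517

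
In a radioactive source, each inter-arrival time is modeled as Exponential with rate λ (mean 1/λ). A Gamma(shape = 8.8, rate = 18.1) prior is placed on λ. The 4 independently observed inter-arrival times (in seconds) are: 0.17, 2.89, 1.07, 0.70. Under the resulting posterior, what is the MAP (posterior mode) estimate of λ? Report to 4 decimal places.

With a Gamma(shape α, rate β) prior on the exponential rate λ, the posterior after n observations with total T = Σxᵢ is Gamma(α+n, β+T).
Sum of observations T = 4.83 seconds; n = 4.
Posterior: Gamma(8.8+4, 18.1+4.83) = Gamma(12.8, 22.93).
Mode = (α−1)/β = 0.5146.

0.5146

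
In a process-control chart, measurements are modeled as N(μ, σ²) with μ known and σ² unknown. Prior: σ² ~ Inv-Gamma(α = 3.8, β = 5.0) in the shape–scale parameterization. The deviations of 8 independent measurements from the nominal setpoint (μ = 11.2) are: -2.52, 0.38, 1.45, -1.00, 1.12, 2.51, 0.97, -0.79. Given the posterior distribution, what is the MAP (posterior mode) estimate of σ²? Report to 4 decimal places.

1.6316

With known mean μ and an Inverse-Gamma(α, β) prior on σ², the Normal likelihood is conjugate: posterior is Inv-Gamma(α + n/2, β + Σ(xᵢ−μ)²/2).
Σ(xᵢ−μ)² = (-2.52)² + (0.38)² + (1.45)² + (-1.00)² + (1.12)² + (2.51)² + (0.97)² + (-0.79)² = 18.7168.
Posterior: Inv-Gamma(3.8 + 8/2, 5.0 + 18.7168/2) = Inv-Gamma(7.80, 14.35840).
Mode = β/(α+1) = 14.35840/8.80 = 1.6316.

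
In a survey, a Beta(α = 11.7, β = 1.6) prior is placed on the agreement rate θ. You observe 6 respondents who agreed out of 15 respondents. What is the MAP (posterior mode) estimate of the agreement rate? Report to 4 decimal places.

0.6350

The Beta prior is conjugate to a Binomial/Bernoulli likelihood; the update adds successes to α and failures to β.
Posterior: Beta(α+k, β+n−k) = Beta(11.7+6, 1.6+9) = Beta(17.7, 10.6).
Mode of Beta(a,b) for a,b>1 is (a−1)/(a+b−2) = 16.7/26.3 = 0.6350.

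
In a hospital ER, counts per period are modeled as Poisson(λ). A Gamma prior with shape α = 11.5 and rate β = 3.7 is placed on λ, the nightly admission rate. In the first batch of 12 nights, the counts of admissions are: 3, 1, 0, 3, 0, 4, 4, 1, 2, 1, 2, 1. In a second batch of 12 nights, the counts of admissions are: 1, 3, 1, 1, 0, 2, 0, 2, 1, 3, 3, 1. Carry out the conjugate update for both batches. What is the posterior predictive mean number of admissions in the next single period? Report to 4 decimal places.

1.8592

With a Gamma(shape α, rate β) prior, the Poisson likelihood is conjugate: the posterior is Gamma(α + ΣXᵢ, β + n).
Batch 1: sum of counts S = 22 over n = 12 nights.
After batch 1: Gamma(α+S, β+n) = Gamma(11.5+22, 3.7+12) = Gamma(33.5, 15.7).
Batch 2: sum of counts S = 18 over n = 12 nights.
After batch 2: Gamma(α+S, β+n) = Gamma(33.5+18, 15.7+12) = Gamma(51.5, 27.7).
The predictive distribution for one future period is NegBinom with mean α/β = 1.8592.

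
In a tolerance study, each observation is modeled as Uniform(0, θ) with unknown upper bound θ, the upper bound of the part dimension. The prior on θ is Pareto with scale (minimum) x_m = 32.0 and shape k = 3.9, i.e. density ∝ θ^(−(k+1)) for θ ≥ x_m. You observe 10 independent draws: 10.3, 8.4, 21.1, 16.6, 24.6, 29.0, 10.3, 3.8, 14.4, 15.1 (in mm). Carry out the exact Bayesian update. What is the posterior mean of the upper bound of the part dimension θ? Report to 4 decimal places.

A Pareto(scale x_m, shape k) prior on the upper bound θ of Uniform(0, θ) is conjugate: posterior is Pareto(max(x_m, max xᵢ), k + n).
Sample maximum = 29.0; prior scale x_m = 32.0 → posterior scale = max = 32.0.
Posterior shape = 3.9 + 10 = 13.9.
E[θ|data] = k·x_m/(k−1) = 13.9·32.0/12.9 = 34.4806.

34.4806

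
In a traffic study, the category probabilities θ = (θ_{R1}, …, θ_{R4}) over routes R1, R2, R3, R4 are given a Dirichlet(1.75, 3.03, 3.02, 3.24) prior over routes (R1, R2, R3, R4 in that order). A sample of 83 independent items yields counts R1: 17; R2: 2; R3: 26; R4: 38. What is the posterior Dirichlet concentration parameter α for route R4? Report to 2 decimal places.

The Dirichlet prior is conjugate to the Multinomial likelihood: each posterior αⱼ = prior αⱼ + observed count nⱼ.
Posterior concentration: (18.75, 5.03, 29.02, 41.24), total = 94.04.
α_{R4} = 3.24 + 38 = 41.24.

41.24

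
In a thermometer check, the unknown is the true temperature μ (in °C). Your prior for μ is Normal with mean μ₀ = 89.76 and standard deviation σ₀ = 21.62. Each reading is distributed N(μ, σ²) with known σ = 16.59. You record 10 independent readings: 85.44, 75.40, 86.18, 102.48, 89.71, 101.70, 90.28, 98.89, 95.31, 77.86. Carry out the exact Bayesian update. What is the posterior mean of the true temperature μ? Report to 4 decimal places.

90.2936

For Normal data with known variance σ², a Normal(μ₀, σ₀²) prior on μ is conjugate. Posterior precision = 1/σ₀² + n/σ²; posterior mean is the precision-weighted average of μ₀ and x̄.
Σxᵢ = 85.44 + 75.40 + 86.18 + 102.48 + 89.71 + 101.70 + 90.28 + 98.89 + 95.31 + 77.86 = 903.25, so n·x̄ = 903.25.
σ₀² = 21.62² = 467.4244, σ² = 16.59² = 275.2281; σ² + n·σ₀² = 275.2281 + 10·467.4244 = 4949.4721.
Posterior mean = (μ₀/σ₀² + n·x̄/σ²)/(1/σ₀² + n/σ²) = (σ²·μ₀ + σ₀²·n·x̄)/(σ² + n·σ₀²) = (275.2281·89.76 + 467.4244·903.25)/4949.4721 = 446905.563556/4949.4721 = 90.2936.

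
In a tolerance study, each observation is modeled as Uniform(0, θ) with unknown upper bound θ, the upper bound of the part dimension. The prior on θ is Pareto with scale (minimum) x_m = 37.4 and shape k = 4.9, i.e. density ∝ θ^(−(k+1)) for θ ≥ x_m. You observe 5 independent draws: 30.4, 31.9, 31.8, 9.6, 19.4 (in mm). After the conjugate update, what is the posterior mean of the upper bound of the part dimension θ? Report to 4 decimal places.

41.6022

A Pareto(scale x_m, shape k) prior on the upper bound θ of Uniform(0, θ) is conjugate: posterior is Pareto(max(x_m, max xᵢ), k + n).
Sample maximum = 31.9; prior scale x_m = 37.4 → posterior scale = max = 37.4.
Posterior shape = 4.9 + 5 = 9.9.
E[θ|data] = k·x_m/(k−1) = 9.9·37.4/8.9 = 41.6022.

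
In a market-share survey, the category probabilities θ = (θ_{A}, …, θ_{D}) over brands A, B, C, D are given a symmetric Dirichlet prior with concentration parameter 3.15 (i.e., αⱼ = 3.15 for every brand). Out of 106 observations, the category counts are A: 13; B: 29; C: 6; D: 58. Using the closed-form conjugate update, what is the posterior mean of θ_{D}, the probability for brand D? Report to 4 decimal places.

0.5156

The Dirichlet prior is conjugate to the Multinomial likelihood: each posterior αⱼ = prior αⱼ + observed count nⱼ.
Posterior concentration: (16.15, 32.15, 9.15, 61.15), total = 118.60.
E[θ_{D}|data] = α_{D}/Σα = 61.15/118.60 = 0.5156.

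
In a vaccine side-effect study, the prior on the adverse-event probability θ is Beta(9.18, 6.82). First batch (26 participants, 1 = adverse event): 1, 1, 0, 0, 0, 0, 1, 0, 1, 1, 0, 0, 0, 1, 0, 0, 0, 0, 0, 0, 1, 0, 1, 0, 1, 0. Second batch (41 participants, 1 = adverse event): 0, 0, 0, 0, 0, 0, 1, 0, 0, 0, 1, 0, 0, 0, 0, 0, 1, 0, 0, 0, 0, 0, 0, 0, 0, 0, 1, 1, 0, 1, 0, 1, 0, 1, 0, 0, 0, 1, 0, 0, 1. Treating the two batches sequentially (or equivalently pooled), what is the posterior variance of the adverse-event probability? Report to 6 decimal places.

0.002670

The Beta prior is conjugate to a Binomial/Bernoulli likelihood; the update adds successes to α and failures to β.
After batch 1: Beta(9.18+9, 6.82+17) = Beta(18.18, 23.82).
After batch 2: Beta(18.18+10, 23.82+31) = Beta(28.18, 54.82).
Var = αβ/((α+β)²(α+β+1)) = 28.18·54.82/(83.00²·84.00) = 0.002670.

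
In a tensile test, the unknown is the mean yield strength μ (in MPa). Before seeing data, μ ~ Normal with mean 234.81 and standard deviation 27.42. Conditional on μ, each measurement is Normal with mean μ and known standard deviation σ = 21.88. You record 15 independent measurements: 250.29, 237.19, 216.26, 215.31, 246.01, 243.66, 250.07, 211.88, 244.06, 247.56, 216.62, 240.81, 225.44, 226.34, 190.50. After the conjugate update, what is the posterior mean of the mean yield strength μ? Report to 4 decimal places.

230.9633

For Normal data with known variance σ², a Normal(μ₀, σ₀²) prior on μ is conjugate. Posterior precision = 1/σ₀² + n/σ²; posterior mean is the precision-weighted average of μ₀ and x̄.
Σxᵢ = 250.29 + 237.19 + 216.26 + 215.31 + 246.01 + 243.66 + 250.07 + 211.88 + 244.06 + 247.56 + 216.62 + 240.81 + 225.44 + 226.34 + 190.50 = 3462, so n·x̄ = 3462.
σ₀² = 27.42² = 751.8564, σ² = 21.88² = 478.7344; σ² + n·σ₀² = 478.7344 + 15·751.8564 = 11756.5804.
Posterior mean = (μ₀/σ₀² + n·x̄/σ²)/(1/σ₀² + n/σ²) = (σ²·μ₀ + σ₀²·n·x̄)/(σ² + n·σ₀²) = (478.7344·234.81 + 751.8564·3462)/11756.5804 = 2715338.481264/11756.5804 = 230.9633.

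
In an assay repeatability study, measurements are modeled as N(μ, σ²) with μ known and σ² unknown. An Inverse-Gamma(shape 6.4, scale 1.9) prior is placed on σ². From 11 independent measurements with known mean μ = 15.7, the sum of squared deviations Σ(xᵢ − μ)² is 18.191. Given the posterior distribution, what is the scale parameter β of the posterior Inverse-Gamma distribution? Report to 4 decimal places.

10.9955

With known mean μ and an Inverse-Gamma(α, β) prior on σ², the Normal likelihood is conjugate: posterior is Inv-Gamma(α + n/2, β + Σ(xᵢ−μ)²/2).
Posterior: Inv-Gamma(6.4 + 11/2, 1.9 + 18.191/2) = Inv-Gamma(11.90, 10.9955).
Posterior β = 10.9955.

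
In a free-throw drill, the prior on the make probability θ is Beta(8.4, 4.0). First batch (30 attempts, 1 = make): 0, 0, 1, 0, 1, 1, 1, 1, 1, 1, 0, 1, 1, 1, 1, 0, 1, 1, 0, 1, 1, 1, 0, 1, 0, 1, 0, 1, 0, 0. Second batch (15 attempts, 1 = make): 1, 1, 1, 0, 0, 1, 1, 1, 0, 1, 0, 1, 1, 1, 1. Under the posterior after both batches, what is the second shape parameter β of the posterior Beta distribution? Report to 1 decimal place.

19.0

The Beta prior is conjugate to a Binomial/Bernoulli likelihood; the update adds successes to α and failures to β.
After batch 1: Beta(8.4+19, 4.0+11) = Beta(27.4, 15.0).
After batch 2: Beta(27.4+11, 15.0+4) = Beta(38.4, 19.0).
Posterior β = 19.0.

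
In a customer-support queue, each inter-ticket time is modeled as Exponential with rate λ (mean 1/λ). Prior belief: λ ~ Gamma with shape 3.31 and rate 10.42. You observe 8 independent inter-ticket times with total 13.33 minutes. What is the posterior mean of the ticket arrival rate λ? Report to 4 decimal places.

With a Gamma(shape α, rate β) prior on the exponential rate λ, the posterior after n observations with total T = Σxᵢ is Gamma(α+n, β+T).
Posterior: Gamma(3.31+8, 10.42+13.33) = Gamma(11.31, 23.75).
Posterior mean of λ = α/β = 11.31/23.75 = 0.4762.

0.4762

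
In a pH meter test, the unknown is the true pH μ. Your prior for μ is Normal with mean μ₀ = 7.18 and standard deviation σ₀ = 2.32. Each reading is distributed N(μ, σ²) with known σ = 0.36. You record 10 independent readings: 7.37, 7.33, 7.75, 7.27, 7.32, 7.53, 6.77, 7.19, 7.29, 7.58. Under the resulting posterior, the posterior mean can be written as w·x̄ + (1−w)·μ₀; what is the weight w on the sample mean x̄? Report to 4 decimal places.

0.9976

For Normal data with known variance σ², a Normal(μ₀, σ₀²) prior on μ is conjugate. Posterior precision = 1/σ₀² + n/σ²; posterior mean is the precision-weighted average of μ₀ and x̄.
σ₀² = 2.32² = 5.3824, σ² = 0.36² = 0.1296. Prior precision 1/σ₀² = 1/5.3824; data precision n/σ² = 10/0.1296.
w = (n/σ²)/(1/σ₀² + n/σ²) = n·σ₀²/(σ² + n·σ₀²) = 10·5.3824/(0.1296 + 10·5.3824) = 53.824/53.9536 = 0.9976.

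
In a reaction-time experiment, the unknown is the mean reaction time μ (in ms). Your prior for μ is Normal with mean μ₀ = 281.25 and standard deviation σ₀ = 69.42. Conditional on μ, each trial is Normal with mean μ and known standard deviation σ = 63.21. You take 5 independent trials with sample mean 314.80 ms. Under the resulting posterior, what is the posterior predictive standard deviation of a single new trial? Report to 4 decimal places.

68.4174

For Normal data with known variance σ², a Normal(μ₀, σ₀²) prior on μ is conjugate. Posterior precision = 1/σ₀² + n/σ²; posterior mean is the precision-weighted average of μ₀ and x̄.
σ₀² = 69.42² = 4819.1364, σ² = 63.21² = 3995.5041; σ² + n·σ₀² = 3995.5041 + 5·4819.1364 = 28091.1861.
Posterior precision = 1/σ₀² + n/σ² = 1/4819.1364 + 5/3995.5041 = (σ² + n·σ₀²)/(σ₀²σ²) = 28091.1861/(4819.1364·3995.5041); posterior variance σₙ² = σ₀²σ²/(σ² + n·σ₀²) = 4819.1364·3995.5041/28091.1861 = 685.442016.
Predictive variance for one new observation = σₙ² + σ² = 4819.1364·3995.5041/28091.1861 + 3995.5041 = σ²·(σ₀² + 28091.1861)/28091.1861 = 3995.5041·32910.3225/28091.1861 = 4680.946116; SD = √(3995.5041·32910.3225/28091.1861) = 68.4174.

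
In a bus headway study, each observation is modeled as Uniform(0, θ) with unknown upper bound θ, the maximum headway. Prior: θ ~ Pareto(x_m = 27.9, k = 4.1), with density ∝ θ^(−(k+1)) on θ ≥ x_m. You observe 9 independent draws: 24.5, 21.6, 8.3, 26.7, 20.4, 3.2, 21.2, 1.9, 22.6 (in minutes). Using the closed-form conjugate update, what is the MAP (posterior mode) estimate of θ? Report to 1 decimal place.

A Pareto(scale x_m, shape k) prior on the upper bound θ of Uniform(0, θ) is conjugate: posterior is Pareto(max(x_m, max xᵢ), k + n).
Sample maximum = 26.7; prior scale x_m = 27.9 → posterior scale = max = 27.9.
Posterior shape = 4.1 + 9 = 13.1.
The Pareto density is decreasing on [x_m, ∞), so the mode is x_m = 27.9.

27.9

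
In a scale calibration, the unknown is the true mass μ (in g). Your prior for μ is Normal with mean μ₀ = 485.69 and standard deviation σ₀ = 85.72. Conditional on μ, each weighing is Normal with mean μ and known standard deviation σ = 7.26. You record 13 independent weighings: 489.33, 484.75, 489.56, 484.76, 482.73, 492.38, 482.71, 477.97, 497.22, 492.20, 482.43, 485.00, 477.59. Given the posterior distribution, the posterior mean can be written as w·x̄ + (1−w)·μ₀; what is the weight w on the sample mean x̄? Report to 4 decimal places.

0.9994

For Normal data with known variance σ², a Normal(μ₀, σ₀²) prior on μ is conjugate. Posterior precision = 1/σ₀² + n/σ²; posterior mean is the precision-weighted average of μ₀ and x̄.
σ₀² = 85.72² = 7347.9184, σ² = 7.26² = 52.7076. Prior precision 1/σ₀² = 1/7347.9184; data precision n/σ² = 13/52.7076.
w = (n/σ²)/(1/σ₀² + n/σ²) = n·σ₀²/(σ² + n·σ₀²) = 13·7347.9184/(52.7076 + 13·7347.9184) = 95522.9392/95575.6468 = 0.9994.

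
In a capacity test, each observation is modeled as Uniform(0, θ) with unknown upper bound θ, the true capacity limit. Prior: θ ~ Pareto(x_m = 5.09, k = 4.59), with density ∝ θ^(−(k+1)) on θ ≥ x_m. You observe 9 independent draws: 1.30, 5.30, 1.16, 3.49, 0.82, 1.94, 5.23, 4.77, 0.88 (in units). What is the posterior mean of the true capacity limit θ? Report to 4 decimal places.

A Pareto(scale x_m, shape k) prior on the upper bound θ of Uniform(0, θ) is conjugate: posterior is Pareto(max(x_m, max xᵢ), k + n).
Sample maximum = 5.30; prior scale x_m = 5.09 → posterior scale = max = 5.30.
Posterior shape = 4.59 + 9 = 13.59.
E[θ|data] = k·x_m/(k−1) = 13.59·5.30/12.59 = 5.7210.

5.7210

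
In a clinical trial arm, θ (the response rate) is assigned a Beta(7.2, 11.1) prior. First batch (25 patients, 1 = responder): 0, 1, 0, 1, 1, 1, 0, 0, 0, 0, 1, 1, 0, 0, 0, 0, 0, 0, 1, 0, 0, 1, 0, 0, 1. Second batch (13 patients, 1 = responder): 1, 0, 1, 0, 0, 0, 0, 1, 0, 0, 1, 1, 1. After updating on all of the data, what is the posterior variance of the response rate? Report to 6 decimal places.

0.004168

The Beta prior is conjugate to a Binomial/Bernoulli likelihood; the update adds successes to α and failures to β.
After batch 1: Beta(7.2+9, 11.1+16) = Beta(16.2, 27.1).
After batch 2: Beta(16.2+6, 27.1+7) = Beta(22.2, 34.1).
Var = αβ/((α+β)²(α+β+1)) = 22.2·34.1/(56.3²·57.3) = 0.004168.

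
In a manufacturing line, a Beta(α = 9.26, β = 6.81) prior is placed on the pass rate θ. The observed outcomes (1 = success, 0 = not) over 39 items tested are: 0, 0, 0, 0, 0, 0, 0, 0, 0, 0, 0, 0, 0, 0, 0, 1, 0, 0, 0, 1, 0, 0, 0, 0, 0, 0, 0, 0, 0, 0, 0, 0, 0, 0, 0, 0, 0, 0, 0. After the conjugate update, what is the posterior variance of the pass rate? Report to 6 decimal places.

0.002901

The Beta prior is conjugate to a Binomial/Bernoulli likelihood; the update adds successes to α and failures to β.
Posterior: Beta(α+k, β+n−k) = Beta(9.26+2, 6.81+37) = Beta(11.26, 43.81).
Var = αβ/((α+β)²(α+β+1)) = 11.26·43.81/(55.07²·56.07) = 0.002901.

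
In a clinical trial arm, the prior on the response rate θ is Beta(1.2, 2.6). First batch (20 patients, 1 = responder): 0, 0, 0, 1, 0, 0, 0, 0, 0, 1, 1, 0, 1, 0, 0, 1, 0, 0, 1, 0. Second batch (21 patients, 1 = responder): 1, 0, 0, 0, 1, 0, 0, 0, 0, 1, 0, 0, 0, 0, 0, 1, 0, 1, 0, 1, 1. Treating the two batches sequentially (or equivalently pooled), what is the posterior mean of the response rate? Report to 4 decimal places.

0.3170

The Beta prior is conjugate to a Binomial/Bernoulli likelihood; the update adds successes to α and failures to β.
After batch 1: Beta(1.2+6, 2.6+14) = Beta(7.2, 16.6).
After batch 2: Beta(7.2+7, 16.6+14) = Beta(14.2, 30.6).
Posterior mean = α/(α+β) = 14.2/44.8 = 0.3170.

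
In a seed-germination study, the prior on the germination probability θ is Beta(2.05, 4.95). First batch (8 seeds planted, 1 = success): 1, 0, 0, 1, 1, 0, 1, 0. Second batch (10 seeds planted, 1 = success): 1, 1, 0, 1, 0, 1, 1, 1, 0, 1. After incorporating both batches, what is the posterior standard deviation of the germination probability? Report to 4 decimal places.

0.0980

The Beta prior is conjugate to a Binomial/Bernoulli likelihood; the update adds successes to α and failures to β.
After batch 1: Beta(2.05+4, 4.95+4) = Beta(6.05, 8.95).
After batch 2: Beta(6.05+7, 8.95+3) = Beta(13.05, 11.95).
Var = αβ/((α+β)²(α+β+1)) = 13.05·11.95/(25.00²·26.00) = 0.00959677; SD = √0.00959677 = 0.0980.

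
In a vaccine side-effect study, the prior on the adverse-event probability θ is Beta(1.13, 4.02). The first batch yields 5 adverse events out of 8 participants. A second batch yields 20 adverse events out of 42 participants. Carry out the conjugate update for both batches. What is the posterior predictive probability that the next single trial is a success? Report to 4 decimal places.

0.4738

The Beta prior is conjugate to a Binomial/Bernoulli likelihood; the update adds successes to α and failures to β.
After batch 1: Beta(1.13+5, 4.02+3) = Beta(6.13, 7.02).
After batch 2: Beta(6.13+20, 7.02+22) = Beta(26.13, 29.02).
For a single future Bernoulli trial, P(success | data) = α/(α+β) = 0.4738.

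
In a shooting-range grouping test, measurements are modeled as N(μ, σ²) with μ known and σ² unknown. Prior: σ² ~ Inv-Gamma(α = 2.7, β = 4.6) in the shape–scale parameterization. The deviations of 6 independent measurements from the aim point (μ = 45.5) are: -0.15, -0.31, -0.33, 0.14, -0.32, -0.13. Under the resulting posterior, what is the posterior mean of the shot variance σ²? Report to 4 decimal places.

1.0177

With known mean μ and an Inverse-Gamma(α, β) prior on σ², the Normal likelihood is conjugate: posterior is Inv-Gamma(α + n/2, β + Σ(xᵢ−μ)²/2).
Σ(xᵢ−μ)² = (-0.15)² + (-0.31)² + (-0.33)² + (0.14)² + (-0.32)² + (-0.13)² = 0.3664.
Posterior: Inv-Gamma(2.7 + 6/2, 4.6 + 0.3664/2) = Inv-Gamma(5.70, 4.78320).
E[σ²|data] = β/(α−1) = 4.78320/4.70 = 1.0177.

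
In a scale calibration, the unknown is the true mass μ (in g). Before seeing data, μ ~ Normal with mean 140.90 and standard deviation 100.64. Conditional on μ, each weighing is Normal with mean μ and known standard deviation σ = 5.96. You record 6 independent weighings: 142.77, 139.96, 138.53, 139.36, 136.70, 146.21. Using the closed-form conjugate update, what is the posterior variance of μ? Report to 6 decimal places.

5.916808

For Normal data with known variance σ², a Normal(μ₀, σ₀²) prior on μ is conjugate. Posterior precision = 1/σ₀² + n/σ²; posterior mean is the precision-weighted average of μ₀ and x̄.
σ₀² = 100.64² = 10128.4096, σ² = 5.96² = 35.5216; σ² + n·σ₀² = 35.5216 + 6·10128.4096 = 60805.9792.
Posterior precision = 1/σ₀² + n/σ² = 1/10128.4096 + 6/35.5216 = (σ² + n·σ₀²)/(σ₀²σ²) = 60805.9792/(10128.4096·35.5216); posterior variance σₙ² = σ₀²σ²/(σ² + n·σ₀²) = 10128.4096·35.5216/60805.9792 = 5.916808.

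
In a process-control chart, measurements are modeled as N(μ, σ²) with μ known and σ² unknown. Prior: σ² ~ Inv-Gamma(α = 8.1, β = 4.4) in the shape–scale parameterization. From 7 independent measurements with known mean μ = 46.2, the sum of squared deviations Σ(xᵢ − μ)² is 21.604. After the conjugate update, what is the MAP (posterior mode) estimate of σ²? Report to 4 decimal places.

With known mean μ and an Inverse-Gamma(α, β) prior on σ², the Normal likelihood is conjugate: posterior is Inv-Gamma(α + n/2, β + Σ(xᵢ−μ)²/2).
Posterior: Inv-Gamma(8.1 + 7/2, 4.4 + 21.604/2) = Inv-Gamma(11.60, 15.2020).
Mode = β/(α+1) = 15.2020/12.60 = 1.2065.

1.2065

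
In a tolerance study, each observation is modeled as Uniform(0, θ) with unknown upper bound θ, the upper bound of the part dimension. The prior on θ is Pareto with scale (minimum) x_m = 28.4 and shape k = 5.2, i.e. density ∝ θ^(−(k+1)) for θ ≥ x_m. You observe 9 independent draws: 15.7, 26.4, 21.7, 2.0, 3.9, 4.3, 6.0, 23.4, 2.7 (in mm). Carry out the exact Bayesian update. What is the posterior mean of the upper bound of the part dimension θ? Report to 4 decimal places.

A Pareto(scale x_m, shape k) prior on the upper bound θ of Uniform(0, θ) is conjugate: posterior is Pareto(max(x_m, max xᵢ), k + n).
Sample maximum = 26.4; prior scale x_m = 28.4 → posterior scale = max = 28.4.
Posterior shape = 5.2 + 9 = 14.2.
E[θ|data] = k·x_m/(k−1) = 14.2·28.4/13.2 = 30.5515.

30.5515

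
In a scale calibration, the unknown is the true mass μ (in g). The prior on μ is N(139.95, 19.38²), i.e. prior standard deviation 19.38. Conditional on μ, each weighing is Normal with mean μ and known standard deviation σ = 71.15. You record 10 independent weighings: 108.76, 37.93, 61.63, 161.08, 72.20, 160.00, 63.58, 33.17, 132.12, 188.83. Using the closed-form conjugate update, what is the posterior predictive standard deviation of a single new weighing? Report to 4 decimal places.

72.6494

For Normal data with known variance σ², a Normal(μ₀, σ₀²) prior on μ is conjugate. Posterior precision = 1/σ₀² + n/σ²; posterior mean is the precision-weighted average of μ₀ and x̄.
σ₀² = 19.38² = 375.5844, σ² = 71.15² = 5062.3225; σ² + n·σ₀² = 5062.3225 + 10·375.5844 = 8818.1665.
Posterior precision = 1/σ₀² + n/σ² = 1/375.5844 + 10/5062.3225 = (σ² + n·σ₀²)/(σ₀²σ²) = 8818.1665/(375.5844·5062.3225); posterior variance σₙ² = σ₀²σ²/(σ² + n·σ₀²) = 375.5844·5062.3225/8818.1665 = 215.615044.
Predictive variance for one new observation = σₙ² + σ² = 375.5844·5062.3225/8818.1665 + 5062.3225 = σ²·(σ₀² + 8818.1665)/8818.1665 = 5062.3225·9193.7509/8818.1665 = 5277.937544; SD = √(5062.3225·9193.7509/8818.1665) = 72.6494.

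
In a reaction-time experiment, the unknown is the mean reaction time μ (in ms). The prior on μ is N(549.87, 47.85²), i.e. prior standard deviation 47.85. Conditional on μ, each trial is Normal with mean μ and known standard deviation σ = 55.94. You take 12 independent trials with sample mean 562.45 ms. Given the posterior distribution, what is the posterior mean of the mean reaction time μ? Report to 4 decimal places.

561.1637

For Normal data with known variance σ², a Normal(μ₀, σ₀²) prior on μ is conjugate. Posterior precision = 1/σ₀² + n/σ²; posterior mean is the precision-weighted average of μ₀ and x̄.
n·x̄ = 12·562.45 = 6749.4.
σ₀² = 47.85² = 2289.6225, σ² = 55.94² = 3129.2836; σ² + n·σ₀² = 3129.2836 + 12·2289.6225 = 30604.7536.
Posterior mean = (μ₀/σ₀² + n·x̄/σ²)/(1/σ₀² + n/σ²) = (σ²·μ₀ + σ₀²·n·x̄)/(σ² + n·σ₀²) = (3129.2836·549.87 + 2289.6225·6749.4)/30604.7536 = 17174277.274632/30604.7536 = 561.1637.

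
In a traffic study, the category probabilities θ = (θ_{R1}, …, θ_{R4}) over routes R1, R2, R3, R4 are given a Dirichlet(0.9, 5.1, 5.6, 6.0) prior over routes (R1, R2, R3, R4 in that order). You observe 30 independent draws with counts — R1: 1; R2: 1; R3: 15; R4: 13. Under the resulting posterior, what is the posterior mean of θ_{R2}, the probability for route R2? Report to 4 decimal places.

0.1282

The Dirichlet prior is conjugate to the Multinomial likelihood: each posterior αⱼ = prior αⱼ + observed count nⱼ.
Posterior concentration: (1.9, 6.1, 20.6, 19.0), total = 47.6.
E[θ_{R2}|data] = α_{R2}/Σα = 6.1/47.6 = 0.1282.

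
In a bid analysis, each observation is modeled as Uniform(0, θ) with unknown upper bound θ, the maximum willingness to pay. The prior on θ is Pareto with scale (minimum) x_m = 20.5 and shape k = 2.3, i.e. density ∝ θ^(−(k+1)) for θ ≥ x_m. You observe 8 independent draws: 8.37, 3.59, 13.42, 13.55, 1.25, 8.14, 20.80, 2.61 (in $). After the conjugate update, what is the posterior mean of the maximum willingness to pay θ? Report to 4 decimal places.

A Pareto(scale x_m, shape k) prior on the upper bound θ of Uniform(0, θ) is conjugate: posterior is Pareto(max(x_m, max xᵢ), k + n).
Sample maximum = 20.80; prior scale x_m = 20.5 → posterior scale = max = 20.80.
Posterior shape = 2.3 + 8 = 10.3.
E[θ|data] = k·x_m/(k−1) = 10.3·20.80/9.3 = 23.0366.

23.0366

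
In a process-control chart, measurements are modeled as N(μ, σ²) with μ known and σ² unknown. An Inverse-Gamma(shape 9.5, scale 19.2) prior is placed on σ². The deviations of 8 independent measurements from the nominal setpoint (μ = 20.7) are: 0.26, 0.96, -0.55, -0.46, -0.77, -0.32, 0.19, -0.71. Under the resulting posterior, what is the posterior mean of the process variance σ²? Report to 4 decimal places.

1.6456

With known mean μ and an Inverse-Gamma(α, β) prior on σ², the Normal likelihood is conjugate: posterior is Inv-Gamma(α + n/2, β + Σ(xᵢ−μ)²/2).
Σ(xᵢ−μ)² = (0.26)² + (0.96)² + (-0.55)² + (-0.46)² + (-0.77)² + (-0.32)² + (0.19)² + (-0.71)² = 2.7388.
Posterior: Inv-Gamma(9.5 + 8/2, 19.2 + 2.7388/2) = Inv-Gamma(13.50, 20.56940).
E[σ²|data] = β/(α−1) = 20.56940/12.50 = 1.6456.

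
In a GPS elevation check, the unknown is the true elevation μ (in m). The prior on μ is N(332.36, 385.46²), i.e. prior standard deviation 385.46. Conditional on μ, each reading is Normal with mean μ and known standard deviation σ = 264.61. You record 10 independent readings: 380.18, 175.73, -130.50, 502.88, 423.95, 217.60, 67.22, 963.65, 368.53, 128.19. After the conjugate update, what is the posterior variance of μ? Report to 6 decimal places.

6686.731183

For Normal data with known variance σ², a Normal(μ₀, σ₀²) prior on μ is conjugate. Posterior precision = 1/σ₀² + n/σ²; posterior mean is the precision-weighted average of μ₀ and x̄.
σ₀² = 385.46² = 148579.4116, σ² = 264.61² = 70018.4521; σ² + n·σ₀² = 70018.4521 + 10·148579.4116 = 1555812.5681.
Posterior precision = 1/σ₀² + n/σ² = 1/148579.4116 + 10/70018.4521 = (σ² + n·σ₀²)/(σ₀²σ²) = 1555812.5681/(148579.4116·70018.4521); posterior variance σₙ² = σ₀²σ²/(σ² + n·σ₀²) = 148579.4116·70018.4521/1555812.5681 = 6686.731183.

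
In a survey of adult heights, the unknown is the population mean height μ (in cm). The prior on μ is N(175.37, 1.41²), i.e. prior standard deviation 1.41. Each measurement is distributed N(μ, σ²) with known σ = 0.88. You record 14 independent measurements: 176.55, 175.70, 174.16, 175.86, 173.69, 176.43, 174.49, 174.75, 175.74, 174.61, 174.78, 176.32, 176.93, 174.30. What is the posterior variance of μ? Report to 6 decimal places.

0.053817

For Normal data with known variance σ², a Normal(μ₀, σ₀²) prior on μ is conjugate. Posterior precision = 1/σ₀² + n/σ²; posterior mean is the precision-weighted average of μ₀ and x̄.
σ₀² = 1.41² = 1.9881, σ² = 0.88² = 0.7744; σ² + n·σ₀² = 0.7744 + 14·1.9881 = 28.6078.
Posterior precision = 1/σ₀² + n/σ² = 1/1.9881 + 14/0.7744 = (σ² + n·σ₀²)/(σ₀²σ²) = 28.6078/(1.9881·0.7744); posterior variance σₙ² = σ₀²σ²/(σ² + n·σ₀²) = 1.9881·0.7744/28.6078 = 0.053817.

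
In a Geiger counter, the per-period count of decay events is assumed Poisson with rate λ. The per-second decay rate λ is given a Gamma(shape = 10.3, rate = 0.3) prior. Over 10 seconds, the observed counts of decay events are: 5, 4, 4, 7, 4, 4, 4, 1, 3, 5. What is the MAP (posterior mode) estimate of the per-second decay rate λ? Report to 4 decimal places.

With a Gamma(shape α, rate β) prior, the Poisson likelihood is conjugate: the posterior is Gamma(α + ΣXᵢ, β + n).
Sum of counts S = 41 over n = 10 seconds.
Posterior: Gamma(α+S, β+n) = Gamma(10.3+41, 0.3+10) = Gamma(51.3, 10.3).
Mode of Gamma(α,β) for α≥1 is (α−1)/β = 50.3/10.3 = 4.8835.

4.8835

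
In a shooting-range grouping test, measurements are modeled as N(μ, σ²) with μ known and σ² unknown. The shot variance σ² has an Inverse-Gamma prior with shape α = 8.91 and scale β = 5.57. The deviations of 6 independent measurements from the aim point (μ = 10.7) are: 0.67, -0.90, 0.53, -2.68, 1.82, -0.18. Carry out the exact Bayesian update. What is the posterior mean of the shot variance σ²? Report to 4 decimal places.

With known mean μ and an Inverse-Gamma(α, β) prior on σ², the Normal likelihood is conjugate: posterior is Inv-Gamma(α + n/2, β + Σ(xᵢ−μ)²/2).
Σ(xᵢ−μ)² = (0.67)² + (-0.90)² + (0.53)² + (-2.68)² + (1.82)² + (-0.18)² = 12.0670.
Posterior: Inv-Gamma(8.91 + 6/2, 5.57 + 12.0670/2) = Inv-Gamma(11.91, 11.60350).
E[σ²|data] = β/(α−1) = 11.60350/10.91 = 1.0636.

1.0636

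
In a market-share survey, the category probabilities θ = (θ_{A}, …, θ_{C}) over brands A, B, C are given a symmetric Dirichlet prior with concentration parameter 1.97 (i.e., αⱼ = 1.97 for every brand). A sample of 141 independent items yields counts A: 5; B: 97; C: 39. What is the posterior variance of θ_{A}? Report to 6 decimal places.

0.000306

The Dirichlet prior is conjugate to the Multinomial likelihood: each posterior αⱼ = prior αⱼ + observed count nⱼ.
Posterior concentration: (6.97, 98.97, 40.97), total = 146.91.
Var[θ_j] = α_j(Σα−α_j)/((Σα)²(Σα+1)) = 6.97·139.94/(146.91²·147.91) = 0.000306.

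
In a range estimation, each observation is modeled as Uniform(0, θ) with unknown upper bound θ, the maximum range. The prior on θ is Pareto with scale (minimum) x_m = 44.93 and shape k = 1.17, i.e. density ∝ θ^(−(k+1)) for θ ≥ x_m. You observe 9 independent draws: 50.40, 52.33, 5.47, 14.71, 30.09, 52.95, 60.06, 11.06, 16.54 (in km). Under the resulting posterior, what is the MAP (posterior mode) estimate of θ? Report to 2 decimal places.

60.06

A Pareto(scale x_m, shape k) prior on the upper bound θ of Uniform(0, θ) is conjugate: posterior is Pareto(max(x_m, max xᵢ), k + n).
Sample maximum = 60.06; prior scale x_m = 44.93 → posterior scale = max = 60.06.
Posterior shape = 1.17 + 9 = 10.17.
The Pareto density is decreasing on [x_m, ∞), so the mode is x_m = 60.06.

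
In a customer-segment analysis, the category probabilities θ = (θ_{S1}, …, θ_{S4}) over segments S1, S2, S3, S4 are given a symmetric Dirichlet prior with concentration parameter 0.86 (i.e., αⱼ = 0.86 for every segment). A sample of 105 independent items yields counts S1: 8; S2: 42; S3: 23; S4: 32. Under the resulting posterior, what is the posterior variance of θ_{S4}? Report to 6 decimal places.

0.001930

The Dirichlet prior is conjugate to the Multinomial likelihood: each posterior αⱼ = prior αⱼ + observed count nⱼ.
Posterior concentration: (8.86, 42.86, 23.86, 32.86), total = 108.44.
Var[θ_j] = α_j(Σα−α_j)/((Σα)²(Σα+1)) = 32.86·75.58/(108.44²·109.44) = 0.001930.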